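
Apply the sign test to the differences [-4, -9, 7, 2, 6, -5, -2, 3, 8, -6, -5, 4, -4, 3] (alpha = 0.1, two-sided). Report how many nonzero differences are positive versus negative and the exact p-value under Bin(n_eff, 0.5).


Step 1: Discard zero differences. Original n = 14; n_eff = number of nonzero differences = 14.
Nonzero differences (with sign): -4, -9, +7, +2, +6, -5, -2, +3, +8, -6, -5, +4, -4, +3
Step 2: Count signs: positive = 7, negative = 7.
Step 3: Under H0: P(positive) = 0.5, so the number of positives S ~ Bin(14, 0.5).
Step 4: Two-sided exact p-value = sum of Bin(14,0.5) probabilities at or below the observed probability = 1.000000.
Step 5: alpha = 0.1. fail to reject H0.

n_eff = 14, pos = 7, neg = 7, p = 1.000000, fail to reject H0.


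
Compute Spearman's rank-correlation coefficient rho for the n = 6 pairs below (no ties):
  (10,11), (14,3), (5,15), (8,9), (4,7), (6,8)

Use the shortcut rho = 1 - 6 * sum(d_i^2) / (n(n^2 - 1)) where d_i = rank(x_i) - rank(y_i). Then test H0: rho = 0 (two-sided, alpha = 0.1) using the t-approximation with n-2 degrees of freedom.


Step 1: Rank x and y separately (midranks; no ties here).
rank(x): 10->5, 14->6, 5->2, 8->4, 4->1, 6->3
rank(y): 11->5, 3->1, 15->6, 9->4, 7->2, 8->3
Step 2: d_i = R_x(i) - R_y(i); compute d_i^2.
  (5-5)^2=0, (6-1)^2=25, (2-6)^2=16, (4-4)^2=0, (1-2)^2=1, (3-3)^2=0
sum(d^2) = 42.
Step 3: rho = 1 - 6*42 / (6*(6^2 - 1)) = 1 - 252/210 = -0.200000.
Step 4: Under H0, t = rho * sqrt((n-2)/(1-rho^2)) = -0.4082 ~ t(4).
Step 5: Two-sided p-value from the t-distribution with 4 df = 0.704000.
Step 6: alpha = 0.1. fail to reject H0.

rho = -0.2000, p = 0.704000, fail to reject H0 at alpha = 0.1.


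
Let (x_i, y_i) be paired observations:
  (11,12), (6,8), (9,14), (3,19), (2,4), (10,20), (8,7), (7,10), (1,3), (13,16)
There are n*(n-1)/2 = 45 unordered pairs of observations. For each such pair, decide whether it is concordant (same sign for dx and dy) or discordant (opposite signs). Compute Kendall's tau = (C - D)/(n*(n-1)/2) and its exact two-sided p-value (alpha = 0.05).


Step 1: Enumerate the 45 unordered pairs (i,j) with i<j and classify each by sign(x_j-x_i) * sign(y_j-y_i).
  (1,2):dx=-5,dy=-4->C; (1,3):dx=-2,dy=+2->D; (1,4):dx=-8,dy=+7->D; (1,5):dx=-9,dy=-8->C
  (1,6):dx=-1,dy=+8->D; (1,7):dx=-3,dy=-5->C; (1,8):dx=-4,dy=-2->C; (1,9):dx=-10,dy=-9->C
  (1,10):dx=+2,dy=+4->C; (2,3):dx=+3,dy=+6->C; (2,4):dx=-3,dy=+11->D; (2,5):dx=-4,dy=-4->C
  (2,6):dx=+4,dy=+12->C; (2,7):dx=+2,dy=-1->D; (2,8):dx=+1,dy=+2->C; (2,9):dx=-5,dy=-5->C
  (2,10):dx=+7,dy=+8->C; (3,4):dx=-6,dy=+5->D; (3,5):dx=-7,dy=-10->C; (3,6):dx=+1,dy=+6->C
  (3,7):dx=-1,dy=-7->C; (3,8):dx=-2,dy=-4->C; (3,9):dx=-8,dy=-11->C; (3,10):dx=+4,dy=+2->C
  (4,5):dx=-1,dy=-15->C; (4,6):dx=+7,dy=+1->C; (4,7):dx=+5,dy=-12->D; (4,8):dx=+4,dy=-9->D
  (4,9):dx=-2,dy=-16->C; (4,10):dx=+10,dy=-3->D; (5,6):dx=+8,dy=+16->C; (5,7):dx=+6,dy=+3->C
  (5,8):dx=+5,dy=+6->C; (5,9):dx=-1,dy=-1->C; (5,10):dx=+11,dy=+12->C; (6,7):dx=-2,dy=-13->C
  (6,8):dx=-3,dy=-10->C; (6,9):dx=-9,dy=-17->C; (6,10):dx=+3,dy=-4->D; (7,8):dx=-1,dy=+3->D
  (7,9):dx=-7,dy=-4->C; (7,10):dx=+5,dy=+9->C; (8,9):dx=-6,dy=-7->C; (8,10):dx=+6,dy=+6->C
  (9,10):dx=+12,dy=+13->C
Step 2: C = 34, D = 11, total pairs = 45.
Step 3: tau = (C - D)/(n(n-1)/2) = (34 - 11)/45 = 0.511111.
Step 4: Exact two-sided p-value (enumerate n! = 3628800 permutations of y under H0): p = 0.046623.
Step 5: alpha = 0.05. reject H0.

tau_b = 0.5111 (C=34, D=11), p = 0.046623, reject H0.


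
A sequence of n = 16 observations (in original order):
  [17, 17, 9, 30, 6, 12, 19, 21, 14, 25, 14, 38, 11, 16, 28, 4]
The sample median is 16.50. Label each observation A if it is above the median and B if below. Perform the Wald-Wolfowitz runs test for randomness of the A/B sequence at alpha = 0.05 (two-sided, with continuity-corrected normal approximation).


Step 1: Compute median = 16.50; label A = above, B = below.
Labels in order: AABABBAABABABBAB  (n_A = 8, n_B = 8)
Step 2: Count runs R = 12.
Step 3: Under H0 (random ordering), E[R] = 2*n_A*n_B/(n_A+n_B) + 1 = 2*8*8/16 + 1 = 9.0000.
        Var[R] = 2*n_A*n_B*(2*n_A*n_B - n_A - n_B) / ((n_A+n_B)^2 * (n_A+n_B-1)) = 14336/3840 = 3.7333.
        SD[R] = 1.9322.
Step 4: Continuity-corrected z = (R - 0.5 - E[R]) / SD[R] = (12 - 0.5 - 9.0000) / 1.9322 = 1.2939.
Step 5: Two-sided p-value via normal approximation = 2*(1 - Phi(|z|)) = 0.195709.
Step 6: alpha = 0.05. fail to reject H0.

R = 12, z = 1.2939, p = 0.195709, fail to reject H0.


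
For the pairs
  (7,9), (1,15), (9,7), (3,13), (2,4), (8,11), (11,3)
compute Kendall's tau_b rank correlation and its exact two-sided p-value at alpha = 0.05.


Step 1: Enumerate the 21 unordered pairs (i,j) with i<j and classify each by sign(x_j-x_i) * sign(y_j-y_i).
  (1,2):dx=-6,dy=+6->D; (1,3):dx=+2,dy=-2->D; (1,4):dx=-4,dy=+4->D; (1,5):dx=-5,dy=-5->C
  (1,6):dx=+1,dy=+2->C; (1,7):dx=+4,dy=-6->D; (2,3):dx=+8,dy=-8->D; (2,4):dx=+2,dy=-2->D
  (2,5):dx=+1,dy=-11->D; (2,6):dx=+7,dy=-4->D; (2,7):dx=+10,dy=-12->D; (3,4):dx=-6,dy=+6->D
  (3,5):dx=-7,dy=-3->C; (3,6):dx=-1,dy=+4->D; (3,7):dx=+2,dy=-4->D; (4,5):dx=-1,dy=-9->C
  (4,6):dx=+5,dy=-2->D; (4,7):dx=+8,dy=-10->D; (5,6):dx=+6,dy=+7->C; (5,7):dx=+9,dy=-1->D
  (6,7):dx=+3,dy=-8->D
Step 2: C = 5, D = 16, total pairs = 21.
Step 3: tau = (C - D)/(n(n-1)/2) = (5 - 16)/21 = -0.523810.
Step 4: Exact two-sided p-value (enumerate n! = 5040 permutations of y under H0): p = 0.136111.
Step 5: alpha = 0.05. fail to reject H0.

tau_b = -0.5238 (C=5, D=16), p = 0.136111, fail to reject H0.


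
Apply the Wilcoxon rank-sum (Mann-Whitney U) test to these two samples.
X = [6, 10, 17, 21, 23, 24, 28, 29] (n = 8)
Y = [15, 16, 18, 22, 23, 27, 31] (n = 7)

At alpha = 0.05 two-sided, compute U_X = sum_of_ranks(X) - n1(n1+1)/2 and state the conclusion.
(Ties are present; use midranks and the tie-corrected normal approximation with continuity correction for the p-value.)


Step 1: Combine and sort all 15 observations; assign midranks.
sorted (value, group): (6,X), (10,X), (15,Y), (16,Y), (17,X), (18,Y), (21,X), (22,Y), (23,X), (23,Y), (24,X), (27,Y), (28,X), (29,X), (31,Y)
ranks: 6->1, 10->2, 15->3, 16->4, 17->5, 18->6, 21->7, 22->8, 23->9.5, 23->9.5, 24->11, 27->12, 28->13, 29->14, 31->15
Step 2: Rank sum for X: R1 = 1 + 2 + 5 + 7 + 9.5 + 11 + 13 + 14 = 62.5.
Step 3: U_X = R1 - n1(n1+1)/2 = 62.5 - 8*9/2 = 62.5 - 36 = 26.5.
       U_Y = n1*n2 - U_X = 56 - 26.5 = 29.5.
Step 4: Ties are present, so use the tie-corrected normal approximation (with continuity correction) for the p-value.
Step 5: p-value = 0.907786; compare to alpha = 0.05. fail to reject H0.

U_X = 26.5, p = 0.907786, fail to reject H0 at alpha = 0.05.


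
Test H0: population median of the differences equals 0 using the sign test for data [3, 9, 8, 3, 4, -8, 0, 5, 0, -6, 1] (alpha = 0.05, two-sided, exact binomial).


Step 1: Discard zero differences. Original n = 11; n_eff = number of nonzero differences = 9.
Nonzero differences (with sign): +3, +9, +8, +3, +4, -8, +5, -6, +1
Step 2: Count signs: positive = 7, negative = 2.
Step 3: Under H0: P(positive) = 0.5, so the number of positives S ~ Bin(9, 0.5).
Step 4: Two-sided exact p-value = sum of Bin(9,0.5) probabilities at or below the observed probability = 0.179688.
Step 5: alpha = 0.05. fail to reject H0.

n_eff = 9, pos = 7, neg = 2, p = 0.179688, fail to reject H0.


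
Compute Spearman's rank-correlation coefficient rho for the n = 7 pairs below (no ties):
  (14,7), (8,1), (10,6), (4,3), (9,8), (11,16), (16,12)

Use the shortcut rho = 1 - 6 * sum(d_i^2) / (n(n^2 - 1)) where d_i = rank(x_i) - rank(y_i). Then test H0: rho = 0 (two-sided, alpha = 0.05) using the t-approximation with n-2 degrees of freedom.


Step 1: Rank x and y separately (midranks; no ties here).
rank(x): 14->6, 8->2, 10->4, 4->1, 9->3, 11->5, 16->7
rank(y): 7->4, 1->1, 6->3, 3->2, 8->5, 16->7, 12->6
Step 2: d_i = R_x(i) - R_y(i); compute d_i^2.
  (6-4)^2=4, (2-1)^2=1, (4-3)^2=1, (1-2)^2=1, (3-5)^2=4, (5-7)^2=4, (7-6)^2=1
sum(d^2) = 16.
Step 3: rho = 1 - 6*16 / (7*(7^2 - 1)) = 1 - 96/336 = 0.714286.
Step 4: Under H0, t = rho * sqrt((n-2)/(1-rho^2)) = 2.2822 ~ t(5).
Step 5: Two-sided p-value from the t-distribution with 5 df = 0.071344.
Step 6: alpha = 0.05. fail to reject H0.

rho = 0.7143, p = 0.071344, fail to reject H0 at alpha = 0.05.


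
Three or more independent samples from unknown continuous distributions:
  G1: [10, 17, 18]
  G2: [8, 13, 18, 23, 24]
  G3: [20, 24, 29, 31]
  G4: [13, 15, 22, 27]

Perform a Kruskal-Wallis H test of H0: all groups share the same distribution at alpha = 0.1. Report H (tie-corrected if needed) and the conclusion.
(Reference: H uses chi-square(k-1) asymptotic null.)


Step 1: Combine all N = 16 observations and assign midranks.
sorted (value, group, rank): (8,G2,1), (10,G1,2), (13,G2,3.5), (13,G4,3.5), (15,G4,5), (17,G1,6), (18,G1,7.5), (18,G2,7.5), (20,G3,9), (22,G4,10), (23,G2,11), (24,G2,12.5), (24,G3,12.5), (27,G4,14), (29,G3,15), (31,G3,16)
Step 2: Sum ranks within each group.
R_1 = 15.5 (n_1 = 3)
R_2 = 35.5 (n_2 = 5)
R_3 = 52.5 (n_3 = 4)
R_4 = 32.5 (n_4 = 4)
Step 3: H = 12/(N(N+1)) * sum(R_i^2/n_i) - 3(N+1)
     = 12/(16*17) * (15.5^2/3 + 35.5^2/5 + 52.5^2/4 + 32.5^2/4) - 3*17
     = 0.044118 * 1285.26 - 51
     = 5.702574.
Step 4: Ties present; correction factor C = 1 - 18/(16^3 - 16) = 0.995588. Corrected H = 5.702574 / 0.995588 = 5.727843.
Step 5: Under H0, H ~ chi^2(3); p-value = 0.125629.
Step 6: alpha = 0.1. fail to reject H0.

H = 5.7278, df = 3, p = 0.125629, fail to reject H0.


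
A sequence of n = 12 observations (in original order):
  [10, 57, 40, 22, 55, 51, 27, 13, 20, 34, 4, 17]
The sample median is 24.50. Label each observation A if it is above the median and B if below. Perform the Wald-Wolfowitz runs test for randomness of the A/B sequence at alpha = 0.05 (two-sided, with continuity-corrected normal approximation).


Step 1: Compute median = 24.50; label A = above, B = below.
Labels in order: BAABAAABBABB  (n_A = 6, n_B = 6)
Step 2: Count runs R = 7.
Step 3: Under H0 (random ordering), E[R] = 2*n_A*n_B/(n_A+n_B) + 1 = 2*6*6/12 + 1 = 7.0000.
        Var[R] = 2*n_A*n_B*(2*n_A*n_B - n_A - n_B) / ((n_A+n_B)^2 * (n_A+n_B-1)) = 4320/1584 = 2.7273.
        SD[R] = 1.6514.
Step 4: R = E[R], so z = 0 with no continuity correction.
Step 5: Two-sided p-value via normal approximation = 2*(1 - Phi(|z|)) = 1.000000.
Step 6: alpha = 0.05. fail to reject H0.

R = 7, z = 0.0000, p = 1.000000, fail to reject H0.


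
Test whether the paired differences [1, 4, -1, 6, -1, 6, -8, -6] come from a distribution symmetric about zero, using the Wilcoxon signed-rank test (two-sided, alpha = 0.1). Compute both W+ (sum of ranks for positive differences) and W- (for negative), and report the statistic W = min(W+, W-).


Step 1: Drop any zero differences (none here) and take |d_i|.
|d| = [1, 4, 1, 6, 1, 6, 8, 6]
Step 2: Midrank |d_i| (ties get averaged ranks).
ranks: |1|->2, |4|->4, |1|->2, |6|->6, |1|->2, |6|->6, |8|->8, |6|->6
Step 3: Attach original signs; sum ranks with positive sign and with negative sign.
W+ = 2 + 4 + 6 + 6 = 18
W- = 2 + 2 + 8 + 6 = 18
(Check: W+ + W- = 36 should equal n(n+1)/2 = 36.)
Step 4: Test statistic W = min(W+, W-) = 18.
Step 5: Ties in |d|, so use the tie-corrected normal approximation.
        E[W] = n(n+1)/4 = 8*9/4 = 18.
        Tie groups: |d|=1 (t=3), |d|=6 (t=3); sum(t^3 - t) = 48.
        Var[W] = n(n+1)(2n+1)/24 - sum(t^3-t)/48 = 1224/24 - 48/48 = 50.
        z = (W - E[W]) / sqrt(Var[W]) = (18 - 18) / 7.0711 = 0.0000.
        Two-sided p = 2*Phi(z) = 1.000000.
Step 6: alpha = 0.1. fail to reject H0.

W+ = 18, W- = 18, W = min = 18, p = 1.000000, fail to reject H0.


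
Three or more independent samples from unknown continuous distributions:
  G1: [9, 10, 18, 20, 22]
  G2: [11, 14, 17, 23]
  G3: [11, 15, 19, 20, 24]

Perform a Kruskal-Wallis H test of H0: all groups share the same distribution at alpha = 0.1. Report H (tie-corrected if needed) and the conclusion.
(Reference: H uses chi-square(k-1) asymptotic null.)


Step 1: Combine all N = 14 observations and assign midranks.
sorted (value, group, rank): (9,G1,1), (10,G1,2), (11,G2,3.5), (11,G3,3.5), (14,G2,5), (15,G3,6), (17,G2,7), (18,G1,8), (19,G3,9), (20,G1,10.5), (20,G3,10.5), (22,G1,12), (23,G2,13), (24,G3,14)
Step 2: Sum ranks within each group.
R_1 = 33.5 (n_1 = 5)
R_2 = 28.5 (n_2 = 4)
R_3 = 43 (n_3 = 5)
Step 3: H = 12/(N(N+1)) * sum(R_i^2/n_i) - 3(N+1)
     = 12/(14*15) * (33.5^2/5 + 28.5^2/4 + 43^2/5) - 3*15
     = 0.057143 * 797.312 - 45
     = 0.560714.
Step 4: Ties present; correction factor C = 1 - 12/(14^3 - 14) = 0.995604. Corrected H = 0.560714 / 0.995604 = 0.563190.
Step 5: Under H0, H ~ chi^2(2); p-value = 0.754579.
Step 6: alpha = 0.1. fail to reject H0.

H = 0.5632, df = 2, p = 0.754579, fail to reject H0.


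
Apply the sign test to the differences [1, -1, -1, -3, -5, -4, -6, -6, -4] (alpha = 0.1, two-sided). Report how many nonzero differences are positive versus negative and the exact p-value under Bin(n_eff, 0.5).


Step 1: Discard zero differences. Original n = 9; n_eff = number of nonzero differences = 9.
Nonzero differences (with sign): +1, -1, -1, -3, -5, -4, -6, -6, -4
Step 2: Count signs: positive = 1, negative = 8.
Step 3: Under H0: P(positive) = 0.5, so the number of positives S ~ Bin(9, 0.5).
Step 4: Two-sided exact p-value = sum of Bin(9,0.5) probabilities at or below the observed probability = 0.039062.
Step 5: alpha = 0.1. reject H0.

n_eff = 9, pos = 1, neg = 8, p = 0.039062, reject H0.


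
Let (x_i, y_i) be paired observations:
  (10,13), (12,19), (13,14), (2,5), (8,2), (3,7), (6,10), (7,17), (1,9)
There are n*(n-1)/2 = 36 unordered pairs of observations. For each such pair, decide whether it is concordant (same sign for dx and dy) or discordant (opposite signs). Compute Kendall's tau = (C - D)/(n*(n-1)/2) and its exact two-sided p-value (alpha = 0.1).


Step 1: Enumerate the 36 unordered pairs (i,j) with i<j and classify each by sign(x_j-x_i) * sign(y_j-y_i).
  (1,2):dx=+2,dy=+6->C; (1,3):dx=+3,dy=+1->C; (1,4):dx=-8,dy=-8->C; (1,5):dx=-2,dy=-11->C
  (1,6):dx=-7,dy=-6->C; (1,7):dx=-4,dy=-3->C; (1,8):dx=-3,dy=+4->D; (1,9):dx=-9,dy=-4->C
  (2,3):dx=+1,dy=-5->D; (2,4):dx=-10,dy=-14->C; (2,5):dx=-4,dy=-17->C; (2,6):dx=-9,dy=-12->C
  (2,7):dx=-6,dy=-9->C; (2,8):dx=-5,dy=-2->C; (2,9):dx=-11,dy=-10->C; (3,4):dx=-11,dy=-9->C
  (3,5):dx=-5,dy=-12->C; (3,6):dx=-10,dy=-7->C; (3,7):dx=-7,dy=-4->C; (3,8):dx=-6,dy=+3->D
  (3,9):dx=-12,dy=-5->C; (4,5):dx=+6,dy=-3->D; (4,6):dx=+1,dy=+2->C; (4,7):dx=+4,dy=+5->C
  (4,8):dx=+5,dy=+12->C; (4,9):dx=-1,dy=+4->D; (5,6):dx=-5,dy=+5->D; (5,7):dx=-2,dy=+8->D
  (5,8):dx=-1,dy=+15->D; (5,9):dx=-7,dy=+7->D; (6,7):dx=+3,dy=+3->C; (6,8):dx=+4,dy=+10->C
  (6,9):dx=-2,dy=+2->D; (7,8):dx=+1,dy=+7->C; (7,9):dx=-5,dy=-1->C; (8,9):dx=-6,dy=-8->C
Step 2: C = 26, D = 10, total pairs = 36.
Step 3: tau = (C - D)/(n(n-1)/2) = (26 - 10)/36 = 0.444444.
Step 4: Exact two-sided p-value (enumerate n! = 362880 permutations of y under H0): p = 0.119439.
Step 5: alpha = 0.1. fail to reject H0.

tau_b = 0.4444 (C=26, D=10), p = 0.119439, fail to reject H0.


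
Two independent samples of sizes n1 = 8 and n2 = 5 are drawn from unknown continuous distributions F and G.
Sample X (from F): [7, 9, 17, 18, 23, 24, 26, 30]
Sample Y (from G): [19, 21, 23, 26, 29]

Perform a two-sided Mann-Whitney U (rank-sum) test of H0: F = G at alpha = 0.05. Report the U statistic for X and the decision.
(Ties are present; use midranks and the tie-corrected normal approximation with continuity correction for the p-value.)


Step 1: Combine and sort all 13 observations; assign midranks.
sorted (value, group): (7,X), (9,X), (17,X), (18,X), (19,Y), (21,Y), (23,X), (23,Y), (24,X), (26,X), (26,Y), (29,Y), (30,X)
ranks: 7->1, 9->2, 17->3, 18->4, 19->5, 21->6, 23->7.5, 23->7.5, 24->9, 26->10.5, 26->10.5, 29->12, 30->13
Step 2: Rank sum for X: R1 = 1 + 2 + 3 + 4 + 7.5 + 9 + 10.5 + 13 = 50.
Step 3: U_X = R1 - n1(n1+1)/2 = 50 - 8*9/2 = 50 - 36 = 14.
       U_Y = n1*n2 - U_X = 40 - 14 = 26.
Step 4: Ties are present, so use the tie-corrected normal approximation (with continuity correction) for the p-value.
Step 5: p-value = 0.419471; compare to alpha = 0.05. fail to reject H0.

U_X = 14, p = 0.419471, fail to reject H0 at alpha = 0.05.


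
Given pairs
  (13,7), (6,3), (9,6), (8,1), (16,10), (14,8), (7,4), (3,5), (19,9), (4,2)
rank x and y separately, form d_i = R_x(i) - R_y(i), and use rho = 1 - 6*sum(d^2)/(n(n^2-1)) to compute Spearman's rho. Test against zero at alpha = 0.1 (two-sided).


Step 1: Rank x and y separately (midranks; no ties here).
rank(x): 13->7, 6->3, 9->6, 8->5, 16->9, 14->8, 7->4, 3->1, 19->10, 4->2
rank(y): 7->7, 3->3, 6->6, 1->1, 10->10, 8->8, 4->4, 5->5, 9->9, 2->2
Step 2: d_i = R_x(i) - R_y(i); compute d_i^2.
  (7-7)^2=0, (3-3)^2=0, (6-6)^2=0, (5-1)^2=16, (9-10)^2=1, (8-8)^2=0, (4-4)^2=0, (1-5)^2=16, (10-9)^2=1, (2-2)^2=0
sum(d^2) = 34.
Step 3: rho = 1 - 6*34 / (10*(10^2 - 1)) = 1 - 204/990 = 0.793939.
Step 4: Under H0, t = rho * sqrt((n-2)/(1-rho^2)) = 3.6934 ~ t(8).
Step 5: Two-sided p-value from the t-distribution with 8 df = 0.006100.
Step 6: alpha = 0.1. reject H0.

rho = 0.7939, p = 0.006100, reject H0 at alpha = 0.1.


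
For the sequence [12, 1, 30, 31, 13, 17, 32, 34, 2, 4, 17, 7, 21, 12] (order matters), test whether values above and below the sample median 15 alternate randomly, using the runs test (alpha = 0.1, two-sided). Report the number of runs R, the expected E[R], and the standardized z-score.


Step 1: Compute median = 15; label A = above, B = below.
Labels in order: BBAABAAABBABAB  (n_A = 7, n_B = 7)
Step 2: Count runs R = 9.
Step 3: Under H0 (random ordering), E[R] = 2*n_A*n_B/(n_A+n_B) + 1 = 2*7*7/14 + 1 = 8.0000.
        Var[R] = 2*n_A*n_B*(2*n_A*n_B - n_A - n_B) / ((n_A+n_B)^2 * (n_A+n_B-1)) = 8232/2548 = 3.2308.
        SD[R] = 1.7974.
Step 4: Continuity-corrected z = (R - 0.5 - E[R]) / SD[R] = (9 - 0.5 - 8.0000) / 1.7974 = 0.2782.
Step 5: Two-sided p-value via normal approximation = 2*(1 - Phi(|z|)) = 0.780879.
Step 6: alpha = 0.1. fail to reject H0.

R = 9, z = 0.2782, p = 0.780879, fail to reject H0.


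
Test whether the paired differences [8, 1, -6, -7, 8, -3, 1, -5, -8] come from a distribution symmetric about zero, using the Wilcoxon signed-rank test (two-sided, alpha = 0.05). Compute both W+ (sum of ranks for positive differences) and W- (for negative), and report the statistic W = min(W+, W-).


Step 1: Drop any zero differences (none here) and take |d_i|.
|d| = [8, 1, 6, 7, 8, 3, 1, 5, 8]
Step 2: Midrank |d_i| (ties get averaged ranks).
ranks: |8|->8, |1|->1.5, |6|->5, |7|->6, |8|->8, |3|->3, |1|->1.5, |5|->4, |8|->8
Step 3: Attach original signs; sum ranks with positive sign and with negative sign.
W+ = 8 + 1.5 + 8 + 1.5 = 19
W- = 5 + 6 + 3 + 4 + 8 = 26
(Check: W+ + W- = 45 should equal n(n+1)/2 = 45.)
Step 4: Test statistic W = min(W+, W-) = 19.
Step 5: Ties in |d|, so use the tie-corrected normal approximation.
        E[W] = n(n+1)/4 = 9*10/4 = 22.5.
        Tie groups: |d|=1 (t=2), |d|=8 (t=3); sum(t^3 - t) = 30.
        Var[W] = n(n+1)(2n+1)/24 - sum(t^3-t)/48 = 1710/24 - 30/48 = 70.625.
        z = (W - E[W]) / sqrt(Var[W]) = (19 - 22.5) / 8.4039 = -0.4165.
        Two-sided p = 2*Phi(z) = 0.677063.
Step 6: alpha = 0.05. fail to reject H0.

W+ = 19, W- = 26, W = min = 19, p = 0.677063, fail to reject H0.


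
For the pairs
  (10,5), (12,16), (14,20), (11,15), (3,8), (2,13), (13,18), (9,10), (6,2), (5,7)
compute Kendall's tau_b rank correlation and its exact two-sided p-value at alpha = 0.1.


Step 1: Enumerate the 45 unordered pairs (i,j) with i<j and classify each by sign(x_j-x_i) * sign(y_j-y_i).
  (1,2):dx=+2,dy=+11->C; (1,3):dx=+4,dy=+15->C; (1,4):dx=+1,dy=+10->C; (1,5):dx=-7,dy=+3->D
  (1,6):dx=-8,dy=+8->D; (1,7):dx=+3,dy=+13->C; (1,8):dx=-1,dy=+5->D; (1,9):dx=-4,dy=-3->C
  (1,10):dx=-5,dy=+2->D; (2,3):dx=+2,dy=+4->C; (2,4):dx=-1,dy=-1->C; (2,5):dx=-9,dy=-8->C
  (2,6):dx=-10,dy=-3->C; (2,7):dx=+1,dy=+2->C; (2,8):dx=-3,dy=-6->C; (2,9):dx=-6,dy=-14->C
  (2,10):dx=-7,dy=-9->C; (3,4):dx=-3,dy=-5->C; (3,5):dx=-11,dy=-12->C; (3,6):dx=-12,dy=-7->C
  (3,7):dx=-1,dy=-2->C; (3,8):dx=-5,dy=-10->C; (3,9):dx=-8,dy=-18->C; (3,10):dx=-9,dy=-13->C
  (4,5):dx=-8,dy=-7->C; (4,6):dx=-9,dy=-2->C; (4,7):dx=+2,dy=+3->C; (4,8):dx=-2,dy=-5->C
  (4,9):dx=-5,dy=-13->C; (4,10):dx=-6,dy=-8->C; (5,6):dx=-1,dy=+5->D; (5,7):dx=+10,dy=+10->C
  (5,8):dx=+6,dy=+2->C; (5,9):dx=+3,dy=-6->D; (5,10):dx=+2,dy=-1->D; (6,7):dx=+11,dy=+5->C
  (6,8):dx=+7,dy=-3->D; (6,9):dx=+4,dy=-11->D; (6,10):dx=+3,dy=-6->D; (7,8):dx=-4,dy=-8->C
  (7,9):dx=-7,dy=-16->C; (7,10):dx=-8,dy=-11->C; (8,9):dx=-3,dy=-8->C; (8,10):dx=-4,dy=-3->C
  (9,10):dx=-1,dy=+5->D
Step 2: C = 34, D = 11, total pairs = 45.
Step 3: tau = (C - D)/(n(n-1)/2) = (34 - 11)/45 = 0.511111.
Step 4: Exact two-sided p-value (enumerate n! = 3628800 permutations of y under H0): p = 0.046623.
Step 5: alpha = 0.1. reject H0.

tau_b = 0.5111 (C=34, D=11), p = 0.046623, reject H0.


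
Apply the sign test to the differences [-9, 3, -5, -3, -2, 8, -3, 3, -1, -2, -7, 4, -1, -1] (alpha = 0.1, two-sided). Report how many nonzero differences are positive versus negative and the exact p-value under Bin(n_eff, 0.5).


Step 1: Discard zero differences. Original n = 14; n_eff = number of nonzero differences = 14.
Nonzero differences (with sign): -9, +3, -5, -3, -2, +8, -3, +3, -1, -2, -7, +4, -1, -1
Step 2: Count signs: positive = 4, negative = 10.
Step 3: Under H0: P(positive) = 0.5, so the number of positives S ~ Bin(14, 0.5).
Step 4: Two-sided exact p-value = sum of Bin(14,0.5) probabilities at or below the observed probability = 0.179565.
Step 5: alpha = 0.1. fail to reject H0.

n_eff = 14, pos = 4, neg = 10, p = 0.179565, fail to reject H0.


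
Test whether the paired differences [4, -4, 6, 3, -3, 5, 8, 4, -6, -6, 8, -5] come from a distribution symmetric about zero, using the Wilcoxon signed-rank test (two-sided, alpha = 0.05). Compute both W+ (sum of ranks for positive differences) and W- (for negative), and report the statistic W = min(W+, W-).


Step 1: Drop any zero differences (none here) and take |d_i|.
|d| = [4, 4, 6, 3, 3, 5, 8, 4, 6, 6, 8, 5]
Step 2: Midrank |d_i| (ties get averaged ranks).
ranks: |4|->4, |4|->4, |6|->9, |3|->1.5, |3|->1.5, |5|->6.5, |8|->11.5, |4|->4, |6|->9, |6|->9, |8|->11.5, |5|->6.5
Step 3: Attach original signs; sum ranks with positive sign and with negative sign.
W+ = 4 + 9 + 1.5 + 6.5 + 11.5 + 4 + 11.5 = 48
W- = 4 + 1.5 + 9 + 9 + 6.5 = 30
(Check: W+ + W- = 78 should equal n(n+1)/2 = 78.)
Step 4: Test statistic W = min(W+, W-) = 30.
Step 5: Ties in |d|, so use the tie-corrected normal approximation.
        E[W] = n(n+1)/4 = 12*13/4 = 39.
        Tie groups: |d|=3 (t=2), |d|=4 (t=3), |d|=5 (t=2), |d|=6 (t=3), |d|=8 (t=2); sum(t^3 - t) = 66.
        Var[W] = n(n+1)(2n+1)/24 - sum(t^3-t)/48 = 3900/24 - 66/48 = 161.125.
        z = (W - E[W]) / sqrt(Var[W]) = (30 - 39) / 12.6935 = -0.7090.
        Two-sided p = 2*Phi(z) = 0.478309.
Step 6: alpha = 0.05. fail to reject H0.

W+ = 48, W- = 30, W = min = 30, p = 0.478309, fail to reject H0.


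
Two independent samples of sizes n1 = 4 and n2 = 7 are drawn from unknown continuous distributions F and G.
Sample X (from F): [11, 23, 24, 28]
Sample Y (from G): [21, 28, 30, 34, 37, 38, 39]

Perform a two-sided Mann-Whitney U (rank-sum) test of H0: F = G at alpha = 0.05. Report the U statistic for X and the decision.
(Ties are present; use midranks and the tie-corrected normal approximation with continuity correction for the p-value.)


Step 1: Combine and sort all 11 observations; assign midranks.
sorted (value, group): (11,X), (21,Y), (23,X), (24,X), (28,X), (28,Y), (30,Y), (34,Y), (37,Y), (38,Y), (39,Y)
ranks: 11->1, 21->2, 23->3, 24->4, 28->5.5, 28->5.5, 30->7, 34->8, 37->9, 38->10, 39->11
Step 2: Rank sum for X: R1 = 1 + 3 + 4 + 5.5 = 13.5.
Step 3: U_X = R1 - n1(n1+1)/2 = 13.5 - 4*5/2 = 13.5 - 10 = 3.5.
       U_Y = n1*n2 - U_X = 28 - 3.5 = 24.5.
Step 4: Ties are present, so use the tie-corrected normal approximation (with continuity correction) for the p-value.
Step 5: p-value = 0.058207; compare to alpha = 0.05. fail to reject H0.

U_X = 3.5, p = 0.058207, fail to reject H0 at alpha = 0.05.


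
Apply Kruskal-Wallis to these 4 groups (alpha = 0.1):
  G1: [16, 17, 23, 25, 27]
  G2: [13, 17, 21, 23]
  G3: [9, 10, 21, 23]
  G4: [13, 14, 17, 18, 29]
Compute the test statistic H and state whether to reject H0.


Step 1: Combine all N = 18 observations and assign midranks.
sorted (value, group, rank): (9,G3,1), (10,G3,2), (13,G2,3.5), (13,G4,3.5), (14,G4,5), (16,G1,6), (17,G1,8), (17,G2,8), (17,G4,8), (18,G4,10), (21,G2,11.5), (21,G3,11.5), (23,G1,14), (23,G2,14), (23,G3,14), (25,G1,16), (27,G1,17), (29,G4,18)
Step 2: Sum ranks within each group.
R_1 = 61 (n_1 = 5)
R_2 = 37 (n_2 = 4)
R_3 = 28.5 (n_3 = 4)
R_4 = 44.5 (n_4 = 5)
Step 3: H = 12/(N(N+1)) * sum(R_i^2/n_i) - 3(N+1)
     = 12/(18*19) * (61^2/5 + 37^2/4 + 28.5^2/4 + 44.5^2/5) - 3*19
     = 0.035088 * 1685.56 - 57
     = 2.142544.
Step 4: Ties present; correction factor C = 1 - 60/(18^3 - 18) = 0.989680. Corrected H = 2.142544 / 0.989680 = 2.164885.
Step 5: Under H0, H ~ chi^2(3); p-value = 0.538898.
Step 6: alpha = 0.1. fail to reject H0.

H = 2.1649, df = 3, p = 0.538898, fail to reject H0.


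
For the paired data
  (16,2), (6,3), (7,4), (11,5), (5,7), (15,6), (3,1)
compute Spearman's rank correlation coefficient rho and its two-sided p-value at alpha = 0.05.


Step 1: Rank x and y separately (midranks; no ties here).
rank(x): 16->7, 6->3, 7->4, 11->5, 5->2, 15->6, 3->1
rank(y): 2->2, 3->3, 4->4, 5->5, 7->7, 6->6, 1->1
Step 2: d_i = R_x(i) - R_y(i); compute d_i^2.
  (7-2)^2=25, (3-3)^2=0, (4-4)^2=0, (5-5)^2=0, (2-7)^2=25, (6-6)^2=0, (1-1)^2=0
sum(d^2) = 50.
Step 3: rho = 1 - 6*50 / (7*(7^2 - 1)) = 1 - 300/336 = 0.107143.
Step 4: Under H0, t = rho * sqrt((n-2)/(1-rho^2)) = 0.2410 ~ t(5).
Step 5: Two-sided p-value from the t-distribution with 5 df = 0.819151.
Step 6: alpha = 0.05. fail to reject H0.

rho = 0.1071, p = 0.819151, fail to reject H0 at alpha = 0.05.


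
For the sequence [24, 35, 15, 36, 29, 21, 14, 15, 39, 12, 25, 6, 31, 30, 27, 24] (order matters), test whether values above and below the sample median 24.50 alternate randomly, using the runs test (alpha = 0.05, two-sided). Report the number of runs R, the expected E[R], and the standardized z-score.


Step 1: Compute median = 24.50; label A = above, B = below.
Labels in order: BABAABBBABABAAAB  (n_A = 8, n_B = 8)
Step 2: Count runs R = 11.
Step 3: Under H0 (random ordering), E[R] = 2*n_A*n_B/(n_A+n_B) + 1 = 2*8*8/16 + 1 = 9.0000.
        Var[R] = 2*n_A*n_B*(2*n_A*n_B - n_A - n_B) / ((n_A+n_B)^2 * (n_A+n_B-1)) = 14336/3840 = 3.7333.
        SD[R] = 1.9322.
Step 4: Continuity-corrected z = (R - 0.5 - E[R]) / SD[R] = (11 - 0.5 - 9.0000) / 1.9322 = 0.7763.
Step 5: Two-sided p-value via normal approximation = 2*(1 - Phi(|z|)) = 0.437558.
Step 6: alpha = 0.05. fail to reject H0.

R = 11, z = 0.7763, p = 0.437558, fail to reject H0.


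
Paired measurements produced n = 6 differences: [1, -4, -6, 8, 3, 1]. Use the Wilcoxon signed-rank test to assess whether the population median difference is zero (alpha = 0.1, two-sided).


Step 1: Drop any zero differences (none here) and take |d_i|.
|d| = [1, 4, 6, 8, 3, 1]
Step 2: Midrank |d_i| (ties get averaged ranks).
ranks: |1|->1.5, |4|->4, |6|->5, |8|->6, |3|->3, |1|->1.5
Step 3: Attach original signs; sum ranks with positive sign and with negative sign.
W+ = 1.5 + 6 + 3 + 1.5 = 12
W- = 4 + 5 = 9
(Check: W+ + W- = 21 should equal n(n+1)/2 = 21.)
Step 4: Test statistic W = min(W+, W-) = 9.
Step 5: Ties in |d|, so use the tie-corrected normal approximation.
        E[W] = n(n+1)/4 = 6*7/4 = 10.5.
        Tie groups: |d|=1 (t=2); sum(t^3 - t) = 6.
        Var[W] = n(n+1)(2n+1)/24 - sum(t^3-t)/48 = 546/24 - 6/48 = 22.625.
        z = (W - E[W]) / sqrt(Var[W]) = (9 - 10.5) / 4.7566 = -0.3154.
        Two-sided p = 2*Phi(z) = 0.752494.
Step 6: alpha = 0.1. fail to reject H0.

W+ = 12, W- = 9, W = min = 9, p = 0.752494, fail to reject H0.


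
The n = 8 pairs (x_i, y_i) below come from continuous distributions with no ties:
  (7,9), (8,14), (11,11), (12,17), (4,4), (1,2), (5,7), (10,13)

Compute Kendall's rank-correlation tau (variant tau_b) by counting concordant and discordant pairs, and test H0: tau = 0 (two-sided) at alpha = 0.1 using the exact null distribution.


Step 1: Enumerate the 28 unordered pairs (i,j) with i<j and classify each by sign(x_j-x_i) * sign(y_j-y_i).
  (1,2):dx=+1,dy=+5->C; (1,3):dx=+4,dy=+2->C; (1,4):dx=+5,dy=+8->C; (1,5):dx=-3,dy=-5->C
  (1,6):dx=-6,dy=-7->C; (1,7):dx=-2,dy=-2->C; (1,8):dx=+3,dy=+4->C; (2,3):dx=+3,dy=-3->D
  (2,4):dx=+4,dy=+3->C; (2,5):dx=-4,dy=-10->C; (2,6):dx=-7,dy=-12->C; (2,7):dx=-3,dy=-7->C
  (2,8):dx=+2,dy=-1->D; (3,4):dx=+1,dy=+6->C; (3,5):dx=-7,dy=-7->C; (3,6):dx=-10,dy=-9->C
  (3,7):dx=-6,dy=-4->C; (3,8):dx=-1,dy=+2->D; (4,5):dx=-8,dy=-13->C; (4,6):dx=-11,dy=-15->C
  (4,7):dx=-7,dy=-10->C; (4,8):dx=-2,dy=-4->C; (5,6):dx=-3,dy=-2->C; (5,7):dx=+1,dy=+3->C
  (5,8):dx=+6,dy=+9->C; (6,7):dx=+4,dy=+5->C; (6,8):dx=+9,dy=+11->C; (7,8):dx=+5,dy=+6->C
Step 2: C = 25, D = 3, total pairs = 28.
Step 3: tau = (C - D)/(n(n-1)/2) = (25 - 3)/28 = 0.785714.
Step 4: Exact two-sided p-value (enumerate n! = 40320 permutations of y under H0): p = 0.005506.
Step 5: alpha = 0.1. reject H0.

tau_b = 0.7857 (C=25, D=3), p = 0.005506, reject H0.


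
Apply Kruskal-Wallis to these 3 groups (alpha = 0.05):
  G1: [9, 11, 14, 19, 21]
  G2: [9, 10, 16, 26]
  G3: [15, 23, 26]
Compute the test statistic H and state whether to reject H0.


Step 1: Combine all N = 12 observations and assign midranks.
sorted (value, group, rank): (9,G1,1.5), (9,G2,1.5), (10,G2,3), (11,G1,4), (14,G1,5), (15,G3,6), (16,G2,7), (19,G1,8), (21,G1,9), (23,G3,10), (26,G2,11.5), (26,G3,11.5)
Step 2: Sum ranks within each group.
R_1 = 27.5 (n_1 = 5)
R_2 = 23 (n_2 = 4)
R_3 = 27.5 (n_3 = 3)
Step 3: H = 12/(N(N+1)) * sum(R_i^2/n_i) - 3(N+1)
     = 12/(12*13) * (27.5^2/5 + 23^2/4 + 27.5^2/3) - 3*13
     = 0.076923 * 535.583 - 39
     = 2.198718.
Step 4: Ties present; correction factor C = 1 - 12/(12^3 - 12) = 0.993007. Corrected H = 2.198718 / 0.993007 = 2.214202.
Step 5: Under H0, H ~ chi^2(2); p-value = 0.330516.
Step 6: alpha = 0.05. fail to reject H0.

H = 2.2142, df = 2, p = 0.330516, fail to reject H0.


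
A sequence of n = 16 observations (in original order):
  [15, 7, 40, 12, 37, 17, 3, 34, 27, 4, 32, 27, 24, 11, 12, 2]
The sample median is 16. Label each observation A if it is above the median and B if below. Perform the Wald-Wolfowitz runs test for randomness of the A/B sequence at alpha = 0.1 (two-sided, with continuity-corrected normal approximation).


Step 1: Compute median = 16; label A = above, B = below.
Labels in order: BBABAABAABAAABBB  (n_A = 8, n_B = 8)
Step 2: Count runs R = 9.
Step 3: Under H0 (random ordering), E[R] = 2*n_A*n_B/(n_A+n_B) + 1 = 2*8*8/16 + 1 = 9.0000.
        Var[R] = 2*n_A*n_B*(2*n_A*n_B - n_A - n_B) / ((n_A+n_B)^2 * (n_A+n_B-1)) = 14336/3840 = 3.7333.
        SD[R] = 1.9322.
Step 4: R = E[R], so z = 0 with no continuity correction.
Step 5: Two-sided p-value via normal approximation = 2*(1 - Phi(|z|)) = 1.000000.
Step 6: alpha = 0.1. fail to reject H0.

R = 9, z = 0.0000, p = 1.000000, fail to reject H0.


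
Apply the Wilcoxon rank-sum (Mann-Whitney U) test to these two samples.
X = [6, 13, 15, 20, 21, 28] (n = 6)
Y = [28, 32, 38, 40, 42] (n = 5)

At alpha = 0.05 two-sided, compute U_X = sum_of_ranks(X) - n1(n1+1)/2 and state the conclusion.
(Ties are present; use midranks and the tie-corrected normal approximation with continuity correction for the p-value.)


Step 1: Combine and sort all 11 observations; assign midranks.
sorted (value, group): (6,X), (13,X), (15,X), (20,X), (21,X), (28,X), (28,Y), (32,Y), (38,Y), (40,Y), (42,Y)
ranks: 6->1, 13->2, 15->3, 20->4, 21->5, 28->6.5, 28->6.5, 32->8, 38->9, 40->10, 42->11
Step 2: Rank sum for X: R1 = 1 + 2 + 3 + 4 + 5 + 6.5 = 21.5.
Step 3: U_X = R1 - n1(n1+1)/2 = 21.5 - 6*7/2 = 21.5 - 21 = 0.5.
       U_Y = n1*n2 - U_X = 30 - 0.5 = 29.5.
Step 4: Ties are present, so use the tie-corrected normal approximation (with continuity correction) for the p-value.
Step 5: p-value = 0.010411; compare to alpha = 0.05. reject H0.

U_X = 0.5, p = 0.010411, reject H0 at alpha = 0.05.


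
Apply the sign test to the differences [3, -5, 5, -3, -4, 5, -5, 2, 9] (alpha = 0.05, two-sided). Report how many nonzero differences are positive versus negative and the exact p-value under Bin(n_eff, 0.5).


Step 1: Discard zero differences. Original n = 9; n_eff = number of nonzero differences = 9.
Nonzero differences (with sign): +3, -5, +5, -3, -4, +5, -5, +2, +9
Step 2: Count signs: positive = 5, negative = 4.
Step 3: Under H0: P(positive) = 0.5, so the number of positives S ~ Bin(9, 0.5).
Step 4: Two-sided exact p-value = sum of Bin(9,0.5) probabilities at or below the observed probability = 1.000000.
Step 5: alpha = 0.05. fail to reject H0.

n_eff = 9, pos = 5, neg = 4, p = 1.000000, fail to reject H0.


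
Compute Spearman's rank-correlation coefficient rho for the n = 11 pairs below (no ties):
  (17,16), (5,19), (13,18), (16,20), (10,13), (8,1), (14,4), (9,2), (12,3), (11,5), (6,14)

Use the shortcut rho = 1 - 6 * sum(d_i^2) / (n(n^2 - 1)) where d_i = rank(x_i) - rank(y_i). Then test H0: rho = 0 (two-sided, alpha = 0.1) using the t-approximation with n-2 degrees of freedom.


Step 1: Rank x and y separately (midranks; no ties here).
rank(x): 17->11, 5->1, 13->8, 16->10, 10->5, 8->3, 14->9, 9->4, 12->7, 11->6, 6->2
rank(y): 16->8, 19->10, 18->9, 20->11, 13->6, 1->1, 4->4, 2->2, 3->3, 5->5, 14->7
Step 2: d_i = R_x(i) - R_y(i); compute d_i^2.
  (11-8)^2=9, (1-10)^2=81, (8-9)^2=1, (10-11)^2=1, (5-6)^2=1, (3-1)^2=4, (9-4)^2=25, (4-2)^2=4, (7-3)^2=16, (6-5)^2=1, (2-7)^2=25
sum(d^2) = 168.
Step 3: rho = 1 - 6*168 / (11*(11^2 - 1)) = 1 - 1008/1320 = 0.236364.
Step 4: Under H0, t = rho * sqrt((n-2)/(1-rho^2)) = 0.7298 ~ t(9).
Step 5: Two-sided p-value from the t-distribution with 9 df = 0.484091.
Step 6: alpha = 0.1. fail to reject H0.

rho = 0.2364, p = 0.484091, fail to reject H0 at alpha = 0.1.


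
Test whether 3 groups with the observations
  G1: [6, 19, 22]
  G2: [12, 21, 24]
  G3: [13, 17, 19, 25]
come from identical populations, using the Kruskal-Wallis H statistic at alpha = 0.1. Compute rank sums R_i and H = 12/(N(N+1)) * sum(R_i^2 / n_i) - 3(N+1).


Step 1: Combine all N = 10 observations and assign midranks.
sorted (value, group, rank): (6,G1,1), (12,G2,2), (13,G3,3), (17,G3,4), (19,G1,5.5), (19,G3,5.5), (21,G2,7), (22,G1,8), (24,G2,9), (25,G3,10)
Step 2: Sum ranks within each group.
R_1 = 14.5 (n_1 = 3)
R_2 = 18 (n_2 = 3)
R_3 = 22.5 (n_3 = 4)
Step 3: H = 12/(N(N+1)) * sum(R_i^2/n_i) - 3(N+1)
     = 12/(10*11) * (14.5^2/3 + 18^2/3 + 22.5^2/4) - 3*11
     = 0.109091 * 304.646 - 33
     = 0.234091.
Step 4: Ties present; correction factor C = 1 - 6/(10^3 - 10) = 0.993939. Corrected H = 0.234091 / 0.993939 = 0.235518.
Step 5: Under H0, H ~ chi^2(2); p-value = 0.888910.
Step 6: alpha = 0.1. fail to reject H0.

H = 0.2355, df = 2, p = 0.888910, fail to reject H0.


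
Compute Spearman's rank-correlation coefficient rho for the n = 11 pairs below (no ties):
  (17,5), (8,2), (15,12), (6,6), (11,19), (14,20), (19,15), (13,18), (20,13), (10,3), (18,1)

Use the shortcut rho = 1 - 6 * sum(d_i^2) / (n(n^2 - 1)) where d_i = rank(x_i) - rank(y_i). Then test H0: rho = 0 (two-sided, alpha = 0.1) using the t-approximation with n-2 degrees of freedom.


Step 1: Rank x and y separately (midranks; no ties here).
rank(x): 17->8, 8->2, 15->7, 6->1, 11->4, 14->6, 19->10, 13->5, 20->11, 10->3, 18->9
rank(y): 5->4, 2->2, 12->6, 6->5, 19->10, 20->11, 15->8, 18->9, 13->7, 3->3, 1->1
Step 2: d_i = R_x(i) - R_y(i); compute d_i^2.
  (8-4)^2=16, (2-2)^2=0, (7-6)^2=1, (1-5)^2=16, (4-10)^2=36, (6-11)^2=25, (10-8)^2=4, (5-9)^2=16, (11-7)^2=16, (3-3)^2=0, (9-1)^2=64
sum(d^2) = 194.
Step 3: rho = 1 - 6*194 / (11*(11^2 - 1)) = 1 - 1164/1320 = 0.118182.
Step 4: Under H0, t = rho * sqrt((n-2)/(1-rho^2)) = 0.3570 ~ t(9).
Step 5: Two-sided p-value from the t-distribution with 9 df = 0.729285.
Step 6: alpha = 0.1. fail to reject H0.

rho = 0.1182, p = 0.729285, fail to reject H0 at alpha = 0.1.


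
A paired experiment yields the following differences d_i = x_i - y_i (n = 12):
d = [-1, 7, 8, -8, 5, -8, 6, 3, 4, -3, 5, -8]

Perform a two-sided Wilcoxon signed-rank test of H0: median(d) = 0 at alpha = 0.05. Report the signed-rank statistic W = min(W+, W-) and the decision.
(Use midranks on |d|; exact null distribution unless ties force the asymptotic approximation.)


Step 1: Drop any zero differences (none here) and take |d_i|.
|d| = [1, 7, 8, 8, 5, 8, 6, 3, 4, 3, 5, 8]
Step 2: Midrank |d_i| (ties get averaged ranks).
ranks: |1|->1, |7|->8, |8|->10.5, |8|->10.5, |5|->5.5, |8|->10.5, |6|->7, |3|->2.5, |4|->4, |3|->2.5, |5|->5.5, |8|->10.5
Step 3: Attach original signs; sum ranks with positive sign and with negative sign.
W+ = 8 + 10.5 + 5.5 + 7 + 2.5 + 4 + 5.5 = 43
W- = 1 + 10.5 + 10.5 + 2.5 + 10.5 = 35
(Check: W+ + W- = 78 should equal n(n+1)/2 = 78.)
Step 4: Test statistic W = min(W+, W-) = 35.
Step 5: Ties in |d|, so use the tie-corrected normal approximation.
        E[W] = n(n+1)/4 = 12*13/4 = 39.
        Tie groups: |d|=3 (t=2), |d|=5 (t=2), |d|=8 (t=4); sum(t^3 - t) = 72.
        Var[W] = n(n+1)(2n+1)/24 - sum(t^3-t)/48 = 3900/24 - 72/48 = 161.
        z = (W - E[W]) / sqrt(Var[W]) = (35 - 39) / 12.6886 = -0.3152.
        Two-sided p = 2*Phi(z) = 0.752576.
Step 6: alpha = 0.05. fail to reject H0.

W+ = 43, W- = 35, W = min = 35, p = 0.752576, fail to reject H0.


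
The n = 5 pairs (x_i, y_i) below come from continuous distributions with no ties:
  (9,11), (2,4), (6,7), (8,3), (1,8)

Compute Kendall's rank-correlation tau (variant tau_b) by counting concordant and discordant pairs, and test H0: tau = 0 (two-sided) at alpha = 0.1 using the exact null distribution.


Step 1: Enumerate the 10 unordered pairs (i,j) with i<j and classify each by sign(x_j-x_i) * sign(y_j-y_i).
  (1,2):dx=-7,dy=-7->C; (1,3):dx=-3,dy=-4->C; (1,4):dx=-1,dy=-8->C; (1,5):dx=-8,dy=-3->C
  (2,3):dx=+4,dy=+3->C; (2,4):dx=+6,dy=-1->D; (2,5):dx=-1,dy=+4->D; (3,4):dx=+2,dy=-4->D
  (3,5):dx=-5,dy=+1->D; (4,5):dx=-7,dy=+5->D
Step 2: C = 5, D = 5, total pairs = 10.
Step 3: tau = (C - D)/(n(n-1)/2) = (5 - 5)/10 = 0.000000.
Step 4: Exact two-sided p-value (enumerate n! = 120 permutations of y under H0): p = 1.000000.
Step 5: alpha = 0.1. fail to reject H0.

tau_b = 0.0000 (C=5, D=5), p = 1.000000, fail to reject H0.


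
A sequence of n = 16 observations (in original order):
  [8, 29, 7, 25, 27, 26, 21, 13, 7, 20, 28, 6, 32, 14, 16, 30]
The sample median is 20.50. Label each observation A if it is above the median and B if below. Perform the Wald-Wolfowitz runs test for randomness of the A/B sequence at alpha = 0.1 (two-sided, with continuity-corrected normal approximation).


Step 1: Compute median = 20.50; label A = above, B = below.
Labels in order: BABAAAABBBABABBA  (n_A = 8, n_B = 8)
Step 2: Count runs R = 10.
Step 3: Under H0 (random ordering), E[R] = 2*n_A*n_B/(n_A+n_B) + 1 = 2*8*8/16 + 1 = 9.0000.
        Var[R] = 2*n_A*n_B*(2*n_A*n_B - n_A - n_B) / ((n_A+n_B)^2 * (n_A+n_B-1)) = 14336/3840 = 3.7333.
        SD[R] = 1.9322.
Step 4: Continuity-corrected z = (R - 0.5 - E[R]) / SD[R] = (10 - 0.5 - 9.0000) / 1.9322 = 0.2588.
Step 5: Two-sided p-value via normal approximation = 2*(1 - Phi(|z|)) = 0.795809.
Step 6: alpha = 0.1. fail to reject H0.

R = 10, z = 0.2588, p = 0.795809, fail to reject H0.


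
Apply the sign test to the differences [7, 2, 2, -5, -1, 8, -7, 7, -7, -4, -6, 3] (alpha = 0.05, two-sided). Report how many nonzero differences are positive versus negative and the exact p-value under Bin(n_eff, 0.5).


Step 1: Discard zero differences. Original n = 12; n_eff = number of nonzero differences = 12.
Nonzero differences (with sign): +7, +2, +2, -5, -1, +8, -7, +7, -7, -4, -6, +3
Step 2: Count signs: positive = 6, negative = 6.
Step 3: Under H0: P(positive) = 0.5, so the number of positives S ~ Bin(12, 0.5).
Step 4: Two-sided exact p-value = sum of Bin(12,0.5) probabilities at or below the observed probability = 1.000000.
Step 5: alpha = 0.05. fail to reject H0.

n_eff = 12, pos = 6, neg = 6, p = 1.000000, fail to reject H0.


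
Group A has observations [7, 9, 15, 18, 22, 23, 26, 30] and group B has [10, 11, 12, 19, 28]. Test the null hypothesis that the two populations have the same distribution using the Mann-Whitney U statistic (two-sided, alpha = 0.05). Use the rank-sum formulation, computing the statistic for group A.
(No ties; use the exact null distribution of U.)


Step 1: Combine and sort all 13 observations; assign midranks.
sorted (value, group): (7,X), (9,X), (10,Y), (11,Y), (12,Y), (15,X), (18,X), (19,Y), (22,X), (23,X), (26,X), (28,Y), (30,X)
ranks: 7->1, 9->2, 10->3, 11->4, 12->5, 15->6, 18->7, 19->8, 22->9, 23->10, 26->11, 28->12, 30->13
Step 2: Rank sum for X: R1 = 1 + 2 + 6 + 7 + 9 + 10 + 11 + 13 = 59.
Step 3: U_X = R1 - n1(n1+1)/2 = 59 - 8*9/2 = 59 - 36 = 23.
       U_Y = n1*n2 - U_X = 40 - 23 = 17.
Step 4: No ties, so the exact null distribution of U (based on enumerating the C(13,8) = 1287 equally likely rank assignments) gives the two-sided p-value.
Step 5: p-value = 0.724165; compare to alpha = 0.05. fail to reject H0.

U_X = 23, p = 0.724165, fail to reject H0 at alpha = 0.05.
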